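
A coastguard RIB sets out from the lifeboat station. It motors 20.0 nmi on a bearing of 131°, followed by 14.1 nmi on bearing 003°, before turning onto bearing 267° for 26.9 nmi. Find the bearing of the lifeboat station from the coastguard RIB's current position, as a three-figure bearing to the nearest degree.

088°

Leg 1 (131°, 20.0 nmi): east 20.0 sin 131° = 15.09, north 20.0 cos 131° = -13.12
Leg 2 (003°, 14.1 nmi): east 14.1 sin 3° = 0.74, north 14.1 cos 3° = 14.08
Leg 3 (267°, 26.9 nmi): east 26.9 sin 267° = -26.86, north 26.9 cos 267° = -1.41
Net displacement: -11.03 east, -0.45 north. Direction back to start is (11.03, 0.45): bearing = atan2(11.03, 0.45) mod 360° = 87.67° ≈ 088°.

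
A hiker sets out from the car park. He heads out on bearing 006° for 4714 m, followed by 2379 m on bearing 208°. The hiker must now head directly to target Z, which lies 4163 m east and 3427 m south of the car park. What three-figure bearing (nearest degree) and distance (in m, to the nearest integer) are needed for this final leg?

141°, 7687 m

Leg 1 (006°, 4714 m): east 4714 sin 6° = 492.75, north 4714 cos 6° = 4688.18
Leg 2 (208°, 2379 m): east 2379 sin 208° = -1116.87, north 2379 cos 208° = -2100.53
Current position: (-624.13, 2587.64). Target: (4163, -3427). Remaining: Δeast = 4787.13, Δnorth = -6014.64.
Bearing = atan2(4787.13, -6014.64) mod 360° = 141.48°; distance = √((4787.13)² + (-6014.64)²) = 7687.165 m.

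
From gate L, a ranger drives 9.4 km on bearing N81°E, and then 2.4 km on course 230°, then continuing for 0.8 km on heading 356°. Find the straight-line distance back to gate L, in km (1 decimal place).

Leg 1 (N81°E, 9.4 km): east 9.4 sin 81° = 9.28, north 9.4 cos 81° = 1.47
Leg 2 (230°, 2.4 km): east 2.4 sin 230° = -1.84, north 2.4 cos 230° = -1.54
Leg 3 (356°, 0.8 km): east 0.8 sin 356° = -0.06, north 0.8 cos 356° = 0.80
Net: 7.39 east, 0.73 north. Distance = √((7.39)² + (0.73)²) = 7.426 km.

7.4 km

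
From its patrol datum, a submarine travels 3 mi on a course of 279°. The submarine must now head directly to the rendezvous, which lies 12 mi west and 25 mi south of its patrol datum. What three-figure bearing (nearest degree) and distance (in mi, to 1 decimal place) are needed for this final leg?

200°, 27.0 mi

Leg 1 (279°, 3 mi): east 3 sin 279° = -2.96, north 3 cos 279° = 0.47
Current position: (-2.96, 0.47). Target: (-12, -25). Remaining: Δeast = -9.04, Δnorth = -25.47.
Bearing = atan2(-9.04, -25.47) mod 360° = 199.54°; distance = √((-9.04)² + (-25.47)²) = 27.025 mi.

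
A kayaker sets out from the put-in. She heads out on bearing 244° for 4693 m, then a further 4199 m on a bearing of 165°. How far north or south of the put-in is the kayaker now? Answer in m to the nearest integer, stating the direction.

6113 m south

Leg 1 (244°, 4693 m): east 4693 sin 244° = -4218.04, north 4693 cos 244° = -2057.28
Leg 2 (165°, 4199 m): east 4199 sin 165° = 1086.78, north 4199 cos 165° = -4055.92
Net north component: -6113.20 m.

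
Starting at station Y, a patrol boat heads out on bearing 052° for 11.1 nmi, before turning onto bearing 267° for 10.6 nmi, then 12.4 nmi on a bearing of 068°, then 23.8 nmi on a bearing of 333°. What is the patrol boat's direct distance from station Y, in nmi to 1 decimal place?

32.2 nmi

Leg 1 (052°, 11.1 nmi): east 11.1 sin 52° = 8.75, north 11.1 cos 52° = 6.83
Leg 2 (267°, 10.6 nmi): east 10.6 sin 267° = -10.59, north 10.6 cos 267° = -0.55
Leg 3 (068°, 12.4 nmi): east 12.4 sin 68° = 11.50, north 12.4 cos 68° = 4.65
Leg 4 (333°, 23.8 nmi): east 23.8 sin 333° = -10.80, north 23.8 cos 333° = 21.21
Net: -1.15 east, 32.13 north. Distance = √((-1.15)² + (32.13)²) = 32.151 nmi.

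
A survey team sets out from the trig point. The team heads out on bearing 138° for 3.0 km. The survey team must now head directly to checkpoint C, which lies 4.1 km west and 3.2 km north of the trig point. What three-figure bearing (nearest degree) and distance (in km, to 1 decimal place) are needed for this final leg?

312°, 8.2 km

Leg 1 (138°, 3.0 km): east 3.0 sin 138° = 2.01, north 3.0 cos 138° = -2.23
Current position: (2.01, -2.23). Target: (-4.1, 3.2). Remaining: Δeast = -6.11, Δnorth = 5.43.
Bearing = atan2(-6.11, 5.43) mod 360° = 311.64°; distance = √((-6.11)² + (5.43)²) = 8.172 km.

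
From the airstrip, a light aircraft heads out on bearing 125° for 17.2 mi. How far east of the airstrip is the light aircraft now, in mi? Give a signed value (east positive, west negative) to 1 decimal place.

14.1 mi

Leg 1 (125°, 17.2 mi): east 17.2 sin 125° = 14.09, north 17.2 cos 125° = -9.87
Net east component: 14.09 mi.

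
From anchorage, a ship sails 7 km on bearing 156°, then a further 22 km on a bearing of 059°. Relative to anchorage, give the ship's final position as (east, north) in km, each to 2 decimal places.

(21.70, 4.94)

Leg 1 (156°, 7 km): east 7 sin 156° = 2.85, north 7 cos 156° = -6.39
Leg 2 (059°, 22 km): east 22 sin 59° = 18.86, north 22 cos 59° = 11.33
Summing: 21.70 km east, 4.94 km north → (21.70, 4.94).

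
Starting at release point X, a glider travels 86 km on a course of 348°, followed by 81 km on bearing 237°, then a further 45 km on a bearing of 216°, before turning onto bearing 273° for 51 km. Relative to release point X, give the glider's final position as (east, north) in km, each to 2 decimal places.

(-163.19, 6.27)

Leg 1 (348°, 86 km): east 86 sin 348° = -17.88, north 86 cos 348° = 84.12
Leg 2 (237°, 81 km): east 81 sin 237° = -67.93, north 81 cos 237° = -44.12
Leg 3 (216°, 45 km): east 45 sin 216° = -26.45, north 45 cos 216° = -36.41
Leg 4 (273°, 51 km): east 51 sin 273° = -50.93, north 51 cos 273° = 2.67
Summing: -163.19 km east, 6.27 km north → (-163.19, 6.27).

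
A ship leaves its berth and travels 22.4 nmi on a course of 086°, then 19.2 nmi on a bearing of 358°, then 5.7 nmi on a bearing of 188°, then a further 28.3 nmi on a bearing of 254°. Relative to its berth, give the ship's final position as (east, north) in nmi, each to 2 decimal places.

(-6.32, 7.31)

Leg 1 (086°, 22.4 nmi): east 22.4 sin 86° = 22.35, north 22.4 cos 86° = 1.56
Leg 2 (358°, 19.2 nmi): east 19.2 sin 358° = -0.67, north 19.2 cos 358° = 19.19
Leg 3 (188°, 5.7 nmi): east 5.7 sin 188° = -0.79, north 5.7 cos 188° = -5.64
Leg 4 (254°, 28.3 nmi): east 28.3 sin 254° = -27.20, north 28.3 cos 254° = -7.80
Summing: -6.32 nmi east, 7.31 nmi north → (-6.32, 7.31).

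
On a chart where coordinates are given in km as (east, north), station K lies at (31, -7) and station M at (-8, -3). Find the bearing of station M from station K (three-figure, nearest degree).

276°

Δeast = -8 − 31 = -39.00; Δnorth = -3 − -7 = 4.00.
Bearing = atan2(Δeast, Δnorth) mod 360° = 275.86° ≈ 276°.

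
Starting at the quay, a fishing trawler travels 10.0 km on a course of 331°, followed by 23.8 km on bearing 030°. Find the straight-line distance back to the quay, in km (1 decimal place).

Leg 1 (331°, 10.0 km): east 10.0 sin 331° = -4.85, north 10.0 cos 331° = 8.75
Leg 2 (030°, 23.8 km): east 23.8 sin 30° = 11.90, north 23.8 cos 30° = 20.61
Net: 7.05 east, 29.36 north. Distance = √((7.05)² + (29.36)²) = 30.193 km.

30.2 km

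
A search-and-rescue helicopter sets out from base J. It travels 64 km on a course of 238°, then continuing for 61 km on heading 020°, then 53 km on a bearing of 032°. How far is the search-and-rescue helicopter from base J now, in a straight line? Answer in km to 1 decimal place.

68.6 km

Leg 1 (238°, 64 km): east 64 sin 238° = -54.28, north 64 cos 238° = -33.91
Leg 2 (020°, 61 km): east 61 sin 20° = 20.86, north 61 cos 20° = 57.32
Leg 3 (032°, 53 km): east 53 sin 32° = 28.09, north 53 cos 32° = 44.95
Net: -5.33 east, 68.35 north. Distance = √((-5.33)² + (68.35)²) = 68.560 km.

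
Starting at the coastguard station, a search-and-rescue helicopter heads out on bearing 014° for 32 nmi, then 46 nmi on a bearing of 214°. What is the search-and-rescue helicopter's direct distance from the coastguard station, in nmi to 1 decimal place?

19.3 nmi

Leg 1 (014°, 32 nmi): east 32 sin 14° = 7.74, north 32 cos 14° = 31.05
Leg 2 (214°, 46 nmi): east 46 sin 214° = -25.72, north 46 cos 214° = -38.14
Net: -17.98 east, -7.09 north. Distance = √((-17.98)² + (-7.09)²) = 19.327 nmi.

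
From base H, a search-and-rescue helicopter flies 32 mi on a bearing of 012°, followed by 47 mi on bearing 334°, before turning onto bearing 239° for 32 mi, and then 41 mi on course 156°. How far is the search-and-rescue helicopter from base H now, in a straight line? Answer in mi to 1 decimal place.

31.5 mi

Leg 1 (012°, 32 mi): east 32 sin 12° = 6.65, north 32 cos 12° = 31.30
Leg 2 (334°, 47 mi): east 47 sin 334° = -20.60, north 47 cos 334° = 42.24
Leg 3 (239°, 32 mi): east 32 sin 239° = -27.43, north 32 cos 239° = -16.48
Leg 4 (156°, 41 mi): east 41 sin 156° = 16.68, north 41 cos 156° = -37.46
Net: -24.70 east, 19.61 north. Distance = √((-24.70)² + (19.61)²) = 31.539 mi.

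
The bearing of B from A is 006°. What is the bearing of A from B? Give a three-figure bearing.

Back-bearing = 006° + 180° = 186°.

186°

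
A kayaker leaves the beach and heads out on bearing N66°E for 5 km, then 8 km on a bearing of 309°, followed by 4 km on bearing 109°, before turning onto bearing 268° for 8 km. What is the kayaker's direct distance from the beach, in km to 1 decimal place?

Leg 1 (N66°E, 5 km): east 5 sin 66° = 4.57, north 5 cos 66° = 2.03
Leg 2 (309°, 8 km): east 8 sin 309° = -6.22, north 8 cos 309° = 5.03
Leg 3 (109°, 4 km): east 4 sin 109° = 3.78, north 4 cos 109° = -1.30
Leg 4 (268°, 8 km): east 8 sin 268° = -8.00, north 8 cos 268° = -0.28
Net: -5.86 east, 5.49 north. Distance = √((-5.86)² + (5.49)²) = 8.030 km.

8.0 km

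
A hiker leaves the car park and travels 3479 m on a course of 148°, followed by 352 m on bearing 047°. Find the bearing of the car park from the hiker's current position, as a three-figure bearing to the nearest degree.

322°

Leg 1 (148°, 3479 m): east 3479 sin 148° = 1843.59, north 3479 cos 148° = -2950.36
Leg 2 (047°, 352 m): east 352 sin 47° = 257.44, north 352 cos 47° = 240.06
Net displacement: 2101.03 east, -2710.30 north. Direction back to start is (-2101.03, 2710.30): bearing = atan2(-2101.03, 2710.30) mod 360° = 322.22° ≈ 322°.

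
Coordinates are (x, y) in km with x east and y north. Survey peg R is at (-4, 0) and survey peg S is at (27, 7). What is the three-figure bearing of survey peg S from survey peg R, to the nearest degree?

077°

Δeast = 27 − -4 = 31.00; Δnorth = 7 − 0 = 7.00.
Bearing = atan2(Δeast, Δnorth) mod 360° = 77.28° ≈ 077°.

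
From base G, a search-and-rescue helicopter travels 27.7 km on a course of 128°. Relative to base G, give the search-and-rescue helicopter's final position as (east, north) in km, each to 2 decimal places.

(21.83, -17.05)

Leg 1 (128°, 27.7 km): east 27.7 sin 128° = 21.83, north 27.7 cos 128° = -17.05
Summing: 21.83 km east, -17.05 km north → (21.83, -17.05).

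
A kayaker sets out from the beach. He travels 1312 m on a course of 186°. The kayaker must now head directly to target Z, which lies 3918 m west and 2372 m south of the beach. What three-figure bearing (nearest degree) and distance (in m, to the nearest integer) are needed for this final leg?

Leg 1 (186°, 1312 m): east 1312 sin 186° = -137.14, north 1312 cos 186° = -1304.81
Current position: (-137.14, -1304.81). Target: (-3918, -2372). Remaining: Δeast = -3780.86, Δnorth = -1067.19.
Bearing = atan2(-3780.86, -1067.19) mod 360° = 254.24°; distance = √((-3780.86)² + (-1067.19)²) = 3928.585 m.

254°, 3929 m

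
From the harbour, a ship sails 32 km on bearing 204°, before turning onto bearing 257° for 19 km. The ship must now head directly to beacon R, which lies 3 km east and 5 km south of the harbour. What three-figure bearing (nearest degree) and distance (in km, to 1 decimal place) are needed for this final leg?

050°, 44.8 km

Leg 1 (204°, 32 km): east 32 sin 204° = -13.02, north 32 cos 204° = -29.23
Leg 2 (257°, 19 km): east 19 sin 257° = -18.51, north 19 cos 257° = -4.27
Current position: (-31.53, -33.51). Target: (3, -5). Remaining: Δeast = 34.53, Δnorth = 28.51.
Bearing = atan2(34.53, 28.51) mod 360° = 50.46°; distance = √((34.53)² + (28.51)²) = 44.776 km.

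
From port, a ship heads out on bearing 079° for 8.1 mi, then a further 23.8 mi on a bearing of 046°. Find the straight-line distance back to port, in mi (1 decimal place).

Leg 1 (079°, 8.1 mi): east 8.1 sin 79° = 7.95, north 8.1 cos 79° = 1.55
Leg 2 (046°, 23.8 mi): east 23.8 sin 46° = 17.12, north 23.8 cos 46° = 16.53
Net: 25.07 east, 18.08 north. Distance = √((25.07)² + (18.08)²) = 30.910 mi.

30.9 mi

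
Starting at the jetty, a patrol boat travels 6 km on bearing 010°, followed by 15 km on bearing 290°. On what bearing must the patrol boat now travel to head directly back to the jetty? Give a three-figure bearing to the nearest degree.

Leg 1 (010°, 6 km): east 6 sin 10° = 1.04, north 6 cos 10° = 5.91
Leg 2 (290°, 15 km): east 15 sin 290° = -14.10, north 15 cos 290° = 5.13
Net displacement: -13.05 east, 11.04 north. Direction back to start is (13.05, -11.04): bearing = atan2(13.05, -11.04) mod 360° = 130.22° ≈ 130°.

130°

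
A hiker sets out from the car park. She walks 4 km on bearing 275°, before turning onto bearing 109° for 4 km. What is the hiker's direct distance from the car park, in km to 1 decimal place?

Leg 1 (275°, 4 km): east 4 sin 275° = -3.98, north 4 cos 275° = 0.35
Leg 2 (109°, 4 km): east 4 sin 109° = 3.78, north 4 cos 109° = -1.30
Net: -0.20 east, -0.95 north. Distance = √((-0.20)² + (-0.95)²) = 0.975 km.

1.0 km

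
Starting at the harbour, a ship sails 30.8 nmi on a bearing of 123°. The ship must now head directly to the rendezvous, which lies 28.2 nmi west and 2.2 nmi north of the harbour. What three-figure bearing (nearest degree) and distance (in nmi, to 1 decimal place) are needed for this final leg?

289°, 57.3 nmi

Leg 1 (123°, 30.8 nmi): east 30.8 sin 123° = 25.83, north 30.8 cos 123° = -16.77
Current position: (25.83, -16.77). Target: (-28.2, 2.2). Remaining: Δeast = -54.03, Δnorth = 18.97.
Bearing = atan2(-54.03, 18.97) mod 360° = 289.35°; distance = √((-54.03)² + (18.97)²) = 57.266 nmi.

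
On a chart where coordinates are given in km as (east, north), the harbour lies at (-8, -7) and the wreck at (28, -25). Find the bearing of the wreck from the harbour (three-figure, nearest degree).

117°

Δeast = 28 − -8 = 36.00; Δnorth = -25 − -7 = -18.00.
Bearing = atan2(Δeast, Δnorth) mod 360° = 116.57° ≈ 117°.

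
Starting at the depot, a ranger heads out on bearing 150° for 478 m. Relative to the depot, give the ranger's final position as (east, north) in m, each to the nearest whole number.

Leg 1 (150°, 478 m): east 478 sin 150° = 239.00, north 478 cos 150° = -413.96
Summing: 239.00 m east, -413.96 m north → (239, -414).

(239, -414)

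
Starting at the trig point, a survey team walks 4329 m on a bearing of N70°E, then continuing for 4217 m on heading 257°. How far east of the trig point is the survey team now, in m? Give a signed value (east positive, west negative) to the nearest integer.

Leg 1 (N70°E, 4329 m): east 4329 sin 70° = 4067.93, north 4329 cos 70° = 1480.61
Leg 2 (257°, 4217 m): east 4217 sin 257° = -4108.92, north 4217 cos 257° = -948.62
Net east component: -40.99 m.

-41 m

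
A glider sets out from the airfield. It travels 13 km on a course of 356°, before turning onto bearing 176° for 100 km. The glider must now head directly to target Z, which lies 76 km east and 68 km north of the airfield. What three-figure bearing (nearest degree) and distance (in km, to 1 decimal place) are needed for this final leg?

024°, 169.9 km

Leg 1 (356°, 13 km): east 13 sin 356° = -0.91, north 13 cos 356° = 12.97
Leg 2 (176°, 100 km): east 100 sin 176° = 6.98, north 100 cos 176° = -99.76
Current position: (6.07, -86.79). Target: (76, 68). Remaining: Δeast = 69.93, Δnorth = 154.79.
Bearing = atan2(69.93, 154.79) mod 360° = 24.31°; distance = √((69.93)² + (154.79)²) = 169.852 km.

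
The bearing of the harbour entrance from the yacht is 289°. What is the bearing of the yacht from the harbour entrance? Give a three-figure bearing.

109°

Back-bearing = 289° − 180° = 109°.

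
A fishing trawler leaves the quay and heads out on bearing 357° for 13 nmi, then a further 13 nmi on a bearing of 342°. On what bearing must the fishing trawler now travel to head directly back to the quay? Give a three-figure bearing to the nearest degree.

170°

Leg 1 (357°, 13 nmi): east 13 sin 357° = -0.68, north 13 cos 357° = 12.98
Leg 2 (342°, 13 nmi): east 13 sin 342° = -4.02, north 13 cos 342° = 12.36
Net displacement: -4.70 east, 25.35 north. Direction back to start is (4.70, -25.35): bearing = atan2(4.70, -25.35) mod 360° = 169.50° ≈ 170°.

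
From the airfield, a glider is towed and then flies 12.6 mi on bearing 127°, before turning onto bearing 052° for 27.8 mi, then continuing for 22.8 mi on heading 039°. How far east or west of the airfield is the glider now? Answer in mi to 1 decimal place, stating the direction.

46.3 mi east

Leg 1 (127°, 12.6 mi): east 12.6 sin 127° = 10.06, north 12.6 cos 127° = -7.58
Leg 2 (052°, 27.8 mi): east 27.8 sin 52° = 21.91, north 27.8 cos 52° = 17.12
Leg 3 (039°, 22.8 mi): east 22.8 sin 39° = 14.35, north 22.8 cos 39° = 17.72
Net east component: 46.32 mi.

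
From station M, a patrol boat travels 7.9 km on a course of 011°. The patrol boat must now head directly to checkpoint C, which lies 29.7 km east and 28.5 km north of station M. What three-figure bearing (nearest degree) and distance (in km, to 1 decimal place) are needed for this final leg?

054°, 35.0 km

Leg 1 (011°, 7.9 km): east 7.9 sin 11° = 1.51, north 7.9 cos 11° = 7.75
Current position: (1.51, 7.75). Target: (29.7, 28.5). Remaining: Δeast = 28.19, Δnorth = 20.75.
Bearing = atan2(28.19, 20.75) mod 360° = 53.65°; distance = √((28.19)² + (20.75)²) = 35.003 km.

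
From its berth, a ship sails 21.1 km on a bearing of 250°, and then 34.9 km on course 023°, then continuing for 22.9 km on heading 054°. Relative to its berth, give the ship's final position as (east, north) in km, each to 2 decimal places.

(12.34, 38.37)

Leg 1 (250°, 21.1 km): east 21.1 sin 250° = -19.83, north 21.1 cos 250° = -7.22
Leg 2 (023°, 34.9 km): east 34.9 sin 23° = 13.64, north 34.9 cos 23° = 32.13
Leg 3 (054°, 22.9 km): east 22.9 sin 54° = 18.53, north 22.9 cos 54° = 13.46
Summing: 12.34 km east, 38.37 km north → (12.34, 38.37).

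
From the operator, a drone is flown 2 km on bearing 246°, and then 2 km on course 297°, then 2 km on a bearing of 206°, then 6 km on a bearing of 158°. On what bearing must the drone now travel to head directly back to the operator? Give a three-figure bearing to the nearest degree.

Leg 1 (246°, 2 km): east 2 sin 246° = -1.83, north 2 cos 246° = -0.81
Leg 2 (297°, 2 km): east 2 sin 297° = -1.78, north 2 cos 297° = 0.91
Leg 3 (206°, 2 km): east 2 sin 206° = -0.88, north 2 cos 206° = -1.80
Leg 4 (158°, 6 km): east 6 sin 158° = 2.25, north 6 cos 158° = -5.56
Net displacement: -2.24 east, -7.27 north. Direction back to start is (2.24, 7.27): bearing = atan2(2.24, 7.27) mod 360° = 17.12° ≈ 017°.

017°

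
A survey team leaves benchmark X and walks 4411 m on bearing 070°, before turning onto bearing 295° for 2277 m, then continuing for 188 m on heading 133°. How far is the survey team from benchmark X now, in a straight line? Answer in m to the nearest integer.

Leg 1 (070°, 4411 m): east 4411 sin 70° = 4144.98, north 4411 cos 70° = 1508.65
Leg 2 (295°, 2277 m): east 2277 sin 295° = -2063.66, north 2277 cos 295° = 962.30
Leg 3 (133°, 188 m): east 188 sin 133° = 137.49, north 188 cos 133° = -128.22
Net: 2218.82 east, 2342.74 north. Distance = √((2218.82)² + (2342.74)²) = 3226.695 m.

3227 m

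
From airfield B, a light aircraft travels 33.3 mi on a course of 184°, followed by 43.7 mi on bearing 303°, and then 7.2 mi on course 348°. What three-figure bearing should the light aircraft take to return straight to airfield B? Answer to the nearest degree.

Leg 1 (184°, 33.3 mi): east 33.3 sin 184° = -2.32, north 33.3 cos 184° = -33.22
Leg 2 (303°, 43.7 mi): east 43.7 sin 303° = -36.65, north 43.7 cos 303° = 23.80
Leg 3 (348°, 7.2 mi): east 7.2 sin 348° = -1.50, north 7.2 cos 348° = 7.04
Net displacement: -40.47 east, -2.38 north. Direction back to start is (40.47, 2.38): bearing = atan2(40.47, 2.38) mod 360° = 86.64° ≈ 087°.

087°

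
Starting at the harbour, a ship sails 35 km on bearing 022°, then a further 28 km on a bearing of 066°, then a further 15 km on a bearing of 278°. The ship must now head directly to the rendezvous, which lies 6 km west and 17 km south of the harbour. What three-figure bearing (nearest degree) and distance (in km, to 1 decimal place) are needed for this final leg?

Leg 1 (022°, 35 km): east 35 sin 22° = 13.11, north 35 cos 22° = 32.45
Leg 2 (066°, 28 km): east 28 sin 66° = 25.58, north 28 cos 66° = 11.39
Leg 3 (278°, 15 km): east 15 sin 278° = -14.85, north 15 cos 278° = 2.09
Current position: (23.84, 45.93). Target: (-6, -17). Remaining: Δeast = -29.84, Δnorth = -62.93.
Bearing = atan2(-29.84, -62.93) mod 360° = 205.37°; distance = √((-29.84)² + (-62.93)²) = 69.643 km.

205°, 69.6 km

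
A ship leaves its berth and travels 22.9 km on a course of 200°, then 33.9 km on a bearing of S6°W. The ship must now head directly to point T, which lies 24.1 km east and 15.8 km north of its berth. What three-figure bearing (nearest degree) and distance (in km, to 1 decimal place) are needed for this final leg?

027°, 79.4 km

Leg 1 (200°, 22.9 km): east 22.9 sin 200° = -7.83, north 22.9 cos 200° = -21.52
Leg 2 (S6°W, 33.9 km): east 33.9 sin 186° = -3.54, north 33.9 cos 186° = -33.71
Current position: (-11.38, -55.23). Target: (24.1, 15.8). Remaining: Δeast = 35.48, Δnorth = 71.03.
Bearing = atan2(35.48, 71.03) mod 360° = 26.54°; distance = √((35.48)² + (71.03)²) = 79.399 km.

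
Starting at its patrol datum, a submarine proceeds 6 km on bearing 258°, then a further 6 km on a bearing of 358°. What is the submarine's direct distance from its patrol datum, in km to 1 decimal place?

Leg 1 (258°, 6 km): east 6 sin 258° = -5.87, north 6 cos 258° = -1.25
Leg 2 (358°, 6 km): east 6 sin 358° = -0.21, north 6 cos 358° = 6.00
Net: -6.08 east, 4.75 north. Distance = √((-6.08)² + (4.75)²) = 7.713 km.

7.7 km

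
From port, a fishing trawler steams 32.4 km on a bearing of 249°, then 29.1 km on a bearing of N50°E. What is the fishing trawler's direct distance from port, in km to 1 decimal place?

Leg 1 (249°, 32.4 km): east 32.4 sin 249° = -30.25, north 32.4 cos 249° = -11.61
Leg 2 (N50°E, 29.1 km): east 29.1 sin 50° = 22.29, north 29.1 cos 50° = 18.71
Net: -7.96 east, 7.09 north. Distance = √((-7.96)² + (7.09)²) = 10.659 km.

10.7 km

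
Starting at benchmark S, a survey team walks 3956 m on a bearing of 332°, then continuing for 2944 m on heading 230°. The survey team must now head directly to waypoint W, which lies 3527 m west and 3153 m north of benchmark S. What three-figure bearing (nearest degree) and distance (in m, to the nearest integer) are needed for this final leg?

Leg 1 (332°, 3956 m): east 3956 sin 332° = -1857.23, north 3956 cos 332° = 3492.94
Leg 2 (230°, 2944 m): east 2944 sin 230° = -2255.23, north 2944 cos 230° = -1892.37
Current position: (-4112.46, 1600.57). Target: (-3527, 3153). Remaining: Δeast = 585.46, Δnorth = 1552.43.
Bearing = atan2(585.46, 1552.43) mod 360° = 20.66°; distance = √((585.46)² + (1552.43)²) = 1659.155 m.

021°, 1659 m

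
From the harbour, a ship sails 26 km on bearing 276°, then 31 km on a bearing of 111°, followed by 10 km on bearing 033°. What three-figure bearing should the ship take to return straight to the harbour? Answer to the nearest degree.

Leg 1 (276°, 26 km): east 26 sin 276° = -25.86, north 26 cos 276° = 2.72
Leg 2 (111°, 31 km): east 31 sin 111° = 28.94, north 31 cos 111° = -11.11
Leg 3 (033°, 10 km): east 10 sin 33° = 5.45, north 10 cos 33° = 8.39
Net displacement: 8.53 east, -0.00 north. Direction back to start is (-8.53, 0.00): bearing = atan2(-8.53, 0.00) mod 360° = 270.03° ≈ 270°.

270°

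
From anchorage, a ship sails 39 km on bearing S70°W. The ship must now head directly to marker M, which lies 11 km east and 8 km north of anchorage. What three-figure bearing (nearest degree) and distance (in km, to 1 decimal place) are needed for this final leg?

066°, 52.2 km

Leg 1 (S70°W, 39 km): east 39 sin 250° = -36.65, north 39 cos 250° = -13.34
Current position: (-36.65, -13.34). Target: (11, 8). Remaining: Δeast = 47.65, Δnorth = 21.34.
Bearing = atan2(47.65, 21.34) mod 360° = 65.88°; distance = √((47.65)² + (21.34)²) = 52.208 km.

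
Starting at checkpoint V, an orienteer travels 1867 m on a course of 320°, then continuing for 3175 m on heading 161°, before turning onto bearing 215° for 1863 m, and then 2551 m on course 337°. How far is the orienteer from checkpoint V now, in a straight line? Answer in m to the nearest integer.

2354 m

Leg 1 (320°, 1867 m): east 1867 sin 320° = -1200.08, north 1867 cos 320° = 1430.20
Leg 2 (161°, 3175 m): east 3175 sin 161° = 1033.68, north 3175 cos 161° = -3002.02
Leg 3 (215°, 1863 m): east 1863 sin 215° = -1068.57, north 1863 cos 215° = -1526.08
Leg 4 (337°, 2551 m): east 2551 sin 337° = -996.76, north 2551 cos 337° = 2348.21
Net: -2231.73 east, -749.69 north. Distance = √((-2231.73)² + (-749.69)²) = 2354.287 m.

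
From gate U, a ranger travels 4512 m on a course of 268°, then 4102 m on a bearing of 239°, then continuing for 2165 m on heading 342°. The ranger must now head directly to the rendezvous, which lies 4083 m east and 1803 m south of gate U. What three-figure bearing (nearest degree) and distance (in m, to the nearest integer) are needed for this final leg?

097°, 12876 m

Leg 1 (268°, 4512 m): east 4512 sin 268° = -4509.25, north 4512 cos 268° = -157.47
Leg 2 (239°, 4102 m): east 4102 sin 239° = -3516.10, north 4102 cos 239° = -2112.69
Leg 3 (342°, 2165 m): east 2165 sin 342° = -669.02, north 2165 cos 342° = 2059.04
Current position: (-8694.37, -211.12). Target: (4083, -1803). Remaining: Δeast = 12777.37, Δnorth = -1591.88.
Bearing = atan2(12777.37, -1591.88) mod 360° = 97.10°; distance = √((12777.37)² + (-1591.88)²) = 12876.155 m.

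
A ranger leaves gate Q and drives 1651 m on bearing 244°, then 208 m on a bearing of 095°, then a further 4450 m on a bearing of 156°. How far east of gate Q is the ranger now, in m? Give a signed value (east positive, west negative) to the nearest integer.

533 m

Leg 1 (244°, 1651 m): east 1651 sin 244° = -1483.91, north 1651 cos 244° = -723.75
Leg 2 (095°, 208 m): east 208 sin 95° = 207.21, north 208 cos 95° = -18.13
Leg 3 (156°, 4450 m): east 4450 sin 156° = 1809.98, north 4450 cos 156° = -4065.28
Net east component: 533.28 m.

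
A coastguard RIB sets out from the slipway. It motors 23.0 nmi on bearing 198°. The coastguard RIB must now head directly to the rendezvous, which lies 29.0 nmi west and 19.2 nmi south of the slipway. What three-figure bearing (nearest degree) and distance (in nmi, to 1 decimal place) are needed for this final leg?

277°, 22.1 nmi

Leg 1 (198°, 23.0 nmi): east 23.0 sin 198° = -7.11, north 23.0 cos 198° = -21.87
Current position: (-7.11, -21.87). Target: (-29.0, -19.2). Remaining: Δeast = -21.89, Δnorth = 2.67.
Bearing = atan2(-21.89, 2.67) mod 360° = 276.96°; distance = √((-21.89)² + (2.67)²) = 22.055 nmi.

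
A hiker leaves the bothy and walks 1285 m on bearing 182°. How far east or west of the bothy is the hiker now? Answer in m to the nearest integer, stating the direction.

Leg 1 (182°, 1285 m): east 1285 sin 182° = -44.85, north 1285 cos 182° = -1284.22
Net east component: -44.85 m.

45 m west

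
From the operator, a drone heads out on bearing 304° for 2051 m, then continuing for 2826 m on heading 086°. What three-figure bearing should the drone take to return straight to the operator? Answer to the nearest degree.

220°

Leg 1 (304°, 2051 m): east 2051 sin 304° = -1700.36, north 2051 cos 304° = 1146.90
Leg 2 (086°, 2826 m): east 2826 sin 86° = 2819.12, north 2826 cos 86° = 197.13
Net displacement: 1118.76 east, 1344.04 north. Direction back to start is (-1118.76, -1344.04): bearing = atan2(-1118.76, -1344.04) mod 360° = 219.77° ≈ 220°.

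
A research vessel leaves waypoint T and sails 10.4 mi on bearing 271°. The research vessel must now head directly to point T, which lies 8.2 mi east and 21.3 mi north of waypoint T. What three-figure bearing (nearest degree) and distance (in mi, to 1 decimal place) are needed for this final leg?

041°, 28.1 mi

Leg 1 (271°, 10.4 mi): east 10.4 sin 271° = -10.40, north 10.4 cos 271° = 0.18
Current position: (-10.40, 0.18). Target: (8.2, 21.3). Remaining: Δeast = 18.60, Δnorth = 21.12.
Bearing = atan2(18.60, 21.12) mod 360° = 41.37°; distance = √((18.60)² + (21.12)²) = 28.141 mi.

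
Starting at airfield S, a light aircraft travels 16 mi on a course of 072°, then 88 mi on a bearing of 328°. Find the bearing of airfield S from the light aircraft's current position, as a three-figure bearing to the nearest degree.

158°

Leg 1 (072°, 16 mi): east 16 sin 72° = 15.22, north 16 cos 72° = 4.94
Leg 2 (328°, 88 mi): east 88 sin 328° = -46.63, north 88 cos 328° = 74.63
Net displacement: -31.42 east, 79.57 north. Direction back to start is (31.42, -79.57): bearing = atan2(31.42, -79.57) mod 360° = 158.46° ≈ 158°.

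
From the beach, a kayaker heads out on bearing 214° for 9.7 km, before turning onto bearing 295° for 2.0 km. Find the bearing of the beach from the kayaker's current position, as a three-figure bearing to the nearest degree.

045°

Leg 1 (214°, 9.7 km): east 9.7 sin 214° = -5.42, north 9.7 cos 214° = -8.04
Leg 2 (295°, 2.0 km): east 2.0 sin 295° = -1.81, north 2.0 cos 295° = 0.85
Net displacement: -7.24 east, -7.20 north. Direction back to start is (7.24, 7.20): bearing = atan2(7.24, 7.20) mod 360° = 45.16° ≈ 045°.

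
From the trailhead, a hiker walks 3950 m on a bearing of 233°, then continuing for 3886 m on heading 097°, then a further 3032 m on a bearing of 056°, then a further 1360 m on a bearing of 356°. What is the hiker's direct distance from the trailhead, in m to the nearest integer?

3128 m

Leg 1 (233°, 3950 m): east 3950 sin 233° = -3154.61, north 3950 cos 233° = -2377.17
Leg 2 (097°, 3886 m): east 3886 sin 97° = 3857.03, north 3886 cos 97° = -473.58
Leg 3 (056°, 3032 m): east 3032 sin 56° = 2513.64, north 3032 cos 56° = 1695.47
Leg 4 (356°, 1360 m): east 1360 sin 356° = -94.87, north 1360 cos 356° = 1356.69
Net: 3121.20 east, 201.41 north. Distance = √((3121.20)² + (201.41)²) = 3127.689 m.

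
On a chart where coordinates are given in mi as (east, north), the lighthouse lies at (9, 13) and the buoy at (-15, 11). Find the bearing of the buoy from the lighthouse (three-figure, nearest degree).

Δeast = -15 − 9 = -24.00; Δnorth = 11 − 13 = -2.00.
Bearing = atan2(Δeast, Δnorth) mod 360° = 265.24° ≈ 265°.

265°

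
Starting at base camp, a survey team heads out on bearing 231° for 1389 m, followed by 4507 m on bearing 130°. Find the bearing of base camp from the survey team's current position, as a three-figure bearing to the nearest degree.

Leg 1 (231°, 1389 m): east 1389 sin 231° = -1079.46, north 1389 cos 231° = -874.13
Leg 2 (130°, 4507 m): east 4507 sin 130° = 3452.56, north 4507 cos 130° = -2897.04
Net displacement: 2373.11 east, -3771.17 north. Direction back to start is (-2373.11, 3771.17): bearing = atan2(-2373.11, 3771.17) mod 360° = 327.82° ≈ 328°.

328°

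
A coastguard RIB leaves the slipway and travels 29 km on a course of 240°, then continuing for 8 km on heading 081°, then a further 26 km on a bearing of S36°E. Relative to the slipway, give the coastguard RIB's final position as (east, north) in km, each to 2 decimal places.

Leg 1 (240°, 29 km): east 29 sin 240° = -25.11, north 29 cos 240° = -14.50
Leg 2 (081°, 8 km): east 8 sin 81° = 7.90, north 8 cos 81° = 1.25
Leg 3 (S36°E, 26 km): east 26 sin 144° = 15.28, north 26 cos 144° = -21.03
Summing: -1.93 km east, -34.28 km north → (-1.93, -34.28).

(-1.93, -34.28)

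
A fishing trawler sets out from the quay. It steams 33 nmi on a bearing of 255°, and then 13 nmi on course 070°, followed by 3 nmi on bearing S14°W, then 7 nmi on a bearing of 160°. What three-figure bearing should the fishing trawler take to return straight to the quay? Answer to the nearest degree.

Leg 1 (255°, 33 nmi): east 33 sin 255° = -31.88, north 33 cos 255° = -8.54
Leg 2 (070°, 13 nmi): east 13 sin 70° = 12.22, north 13 cos 70° = 4.45
Leg 3 (S14°W, 3 nmi): east 3 sin 194° = -0.73, north 3 cos 194° = -2.91
Leg 4 (160°, 7 nmi): east 7 sin 160° = 2.39, north 7 cos 160° = -6.58
Net displacement: -17.99 east, -13.58 north. Direction back to start is (17.99, 13.58): bearing = atan2(17.99, 13.58) mod 360° = 52.95° ≈ 053°.

053°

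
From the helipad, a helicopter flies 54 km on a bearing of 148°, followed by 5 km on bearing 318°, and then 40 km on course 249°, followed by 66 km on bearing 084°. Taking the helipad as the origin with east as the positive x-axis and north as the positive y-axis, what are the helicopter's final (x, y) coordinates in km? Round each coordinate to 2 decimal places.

Leg 1 (148°, 54 km): east 54 sin 148° = 28.62, north 54 cos 148° = -45.79
Leg 2 (318°, 5 km): east 5 sin 318° = -3.35, north 5 cos 318° = 3.72
Leg 3 (249°, 40 km): east 40 sin 249° = -37.34, north 40 cos 249° = -14.33
Leg 4 (084°, 66 km): east 66 sin 84° = 65.64, north 66 cos 84° = 6.90
Summing: 53.57 km east, -49.51 km north → (53.57, -49.51).

(53.57, -49.51)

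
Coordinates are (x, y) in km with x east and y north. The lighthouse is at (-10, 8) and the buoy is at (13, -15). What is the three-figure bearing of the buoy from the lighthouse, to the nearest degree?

Δeast = 13 − -10 = 23.00; Δnorth = -15 − 8 = -23.00.
Bearing = atan2(Δeast, Δnorth) mod 360° = 135.00° ≈ 135°.

135°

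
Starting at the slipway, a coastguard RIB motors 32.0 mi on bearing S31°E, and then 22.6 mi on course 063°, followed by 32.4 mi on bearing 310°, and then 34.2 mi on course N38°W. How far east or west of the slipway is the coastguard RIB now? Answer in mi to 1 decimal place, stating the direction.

9.3 mi west

Leg 1 (S31°E, 32.0 mi): east 32.0 sin 149° = 16.48, north 32.0 cos 149° = -27.43
Leg 2 (063°, 22.6 mi): east 22.6 sin 63° = 20.14, north 22.6 cos 63° = 10.26
Leg 3 (310°, 32.4 mi): east 32.4 sin 310° = -24.82, north 32.4 cos 310° = 20.83
Leg 4 (N38°W, 34.2 mi): east 34.2 sin 322° = -21.06, north 34.2 cos 322° = 26.95
Net east component: -9.26 mi.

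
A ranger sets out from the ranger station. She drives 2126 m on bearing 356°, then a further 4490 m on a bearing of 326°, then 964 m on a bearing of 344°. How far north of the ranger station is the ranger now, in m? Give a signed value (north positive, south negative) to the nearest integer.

Leg 1 (356°, 2126 m): east 2126 sin 356° = -148.30, north 2126 cos 356° = 2120.82
Leg 2 (326°, 4490 m): east 4490 sin 326° = -2510.78, north 4490 cos 326° = 3722.38
Leg 3 (344°, 964 m): east 964 sin 344° = -265.71, north 964 cos 344° = 926.66
Net north component: 6769.86 m.

6770 m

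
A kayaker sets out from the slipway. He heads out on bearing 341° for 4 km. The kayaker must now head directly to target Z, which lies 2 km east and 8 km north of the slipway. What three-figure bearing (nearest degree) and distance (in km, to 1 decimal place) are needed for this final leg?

038°, 5.4 km

Leg 1 (341°, 4 km): east 4 sin 341° = -1.30, north 4 cos 341° = 3.78
Current position: (-1.30, 3.78). Target: (2, 8). Remaining: Δeast = 3.30, Δnorth = 4.22.
Bearing = atan2(3.30, 4.22) mod 360° = 38.06°; distance = √((3.30)² + (4.22)²) = 5.357 km.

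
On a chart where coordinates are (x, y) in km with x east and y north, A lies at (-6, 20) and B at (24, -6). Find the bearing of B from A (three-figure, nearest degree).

131°

Δeast = 24 − -6 = 30.00; Δnorth = -6 − 20 = -26.00.
Bearing = atan2(Δeast, Δnorth) mod 360° = 130.91° ≈ 131°.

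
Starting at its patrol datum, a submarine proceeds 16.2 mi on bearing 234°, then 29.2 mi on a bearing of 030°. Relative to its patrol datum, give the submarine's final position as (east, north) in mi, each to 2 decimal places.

Leg 1 (234°, 16.2 mi): east 16.2 sin 234° = -13.11, north 16.2 cos 234° = -9.52
Leg 2 (030°, 29.2 mi): east 29.2 sin 30° = 14.60, north 29.2 cos 30° = 25.29
Summing: 1.49 mi east, 15.77 mi north → (1.49, 15.77).

(1.49, 15.77)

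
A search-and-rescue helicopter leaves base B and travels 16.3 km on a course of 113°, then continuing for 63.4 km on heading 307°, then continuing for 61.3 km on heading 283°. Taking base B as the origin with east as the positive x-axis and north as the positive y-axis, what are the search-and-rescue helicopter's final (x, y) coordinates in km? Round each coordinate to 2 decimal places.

(-95.36, 45.58)

Leg 1 (113°, 16.3 km): east 16.3 sin 113° = 15.00, north 16.3 cos 113° = -6.37
Leg 2 (307°, 63.4 km): east 63.4 sin 307° = -50.63, north 63.4 cos 307° = 38.16
Leg 3 (283°, 61.3 km): east 61.3 sin 283° = -59.73, north 61.3 cos 283° = 13.79
Summing: -95.36 km east, 45.58 km north → (-95.36, 45.58).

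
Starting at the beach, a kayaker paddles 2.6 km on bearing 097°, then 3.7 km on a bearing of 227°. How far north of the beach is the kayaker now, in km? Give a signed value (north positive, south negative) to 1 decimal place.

-2.8 km

Leg 1 (097°, 2.6 km): east 2.6 sin 97° = 2.58, north 2.6 cos 97° = -0.32
Leg 2 (227°, 3.7 km): east 3.7 sin 227° = -2.71, north 3.7 cos 227° = -2.52
Net north component: -2.84 km.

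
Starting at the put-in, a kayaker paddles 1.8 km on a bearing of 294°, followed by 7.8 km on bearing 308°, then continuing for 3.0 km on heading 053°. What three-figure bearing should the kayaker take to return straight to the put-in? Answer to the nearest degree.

144°

Leg 1 (294°, 1.8 km): east 1.8 sin 294° = -1.64, north 1.8 cos 294° = 0.73
Leg 2 (308°, 7.8 km): east 7.8 sin 308° = -6.15, north 7.8 cos 308° = 4.80
Leg 3 (053°, 3.0 km): east 3.0 sin 53° = 2.40, north 3.0 cos 53° = 1.81
Net displacement: -5.39 east, 7.34 north. Direction back to start is (5.39, -7.34): bearing = atan2(5.39, -7.34) mod 360° = 143.68° ≈ 144°.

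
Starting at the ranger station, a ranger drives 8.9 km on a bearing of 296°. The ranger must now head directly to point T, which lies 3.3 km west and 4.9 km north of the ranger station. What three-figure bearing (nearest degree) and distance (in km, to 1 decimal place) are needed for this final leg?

078°, 4.8 km

Leg 1 (296°, 8.9 km): east 8.9 sin 296° = -8.00, north 8.9 cos 296° = 3.90
Current position: (-8.00, 3.90). Target: (-3.3, 4.9). Remaining: Δeast = 4.70, Δnorth = 1.00.
Bearing = atan2(4.70, 1.00) mod 360° = 78.00°; distance = √((4.70)² + (1.00)²) = 4.804 km.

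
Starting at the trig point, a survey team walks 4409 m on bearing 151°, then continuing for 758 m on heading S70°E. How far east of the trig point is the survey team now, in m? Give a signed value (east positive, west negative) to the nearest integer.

2850 m

Leg 1 (151°, 4409 m): east 4409 sin 151° = 2137.53, north 4409 cos 151° = -3856.20
Leg 2 (S70°E, 758 m): east 758 sin 110° = 712.29, north 758 cos 110° = -259.25
Net east component: 2849.81 m.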